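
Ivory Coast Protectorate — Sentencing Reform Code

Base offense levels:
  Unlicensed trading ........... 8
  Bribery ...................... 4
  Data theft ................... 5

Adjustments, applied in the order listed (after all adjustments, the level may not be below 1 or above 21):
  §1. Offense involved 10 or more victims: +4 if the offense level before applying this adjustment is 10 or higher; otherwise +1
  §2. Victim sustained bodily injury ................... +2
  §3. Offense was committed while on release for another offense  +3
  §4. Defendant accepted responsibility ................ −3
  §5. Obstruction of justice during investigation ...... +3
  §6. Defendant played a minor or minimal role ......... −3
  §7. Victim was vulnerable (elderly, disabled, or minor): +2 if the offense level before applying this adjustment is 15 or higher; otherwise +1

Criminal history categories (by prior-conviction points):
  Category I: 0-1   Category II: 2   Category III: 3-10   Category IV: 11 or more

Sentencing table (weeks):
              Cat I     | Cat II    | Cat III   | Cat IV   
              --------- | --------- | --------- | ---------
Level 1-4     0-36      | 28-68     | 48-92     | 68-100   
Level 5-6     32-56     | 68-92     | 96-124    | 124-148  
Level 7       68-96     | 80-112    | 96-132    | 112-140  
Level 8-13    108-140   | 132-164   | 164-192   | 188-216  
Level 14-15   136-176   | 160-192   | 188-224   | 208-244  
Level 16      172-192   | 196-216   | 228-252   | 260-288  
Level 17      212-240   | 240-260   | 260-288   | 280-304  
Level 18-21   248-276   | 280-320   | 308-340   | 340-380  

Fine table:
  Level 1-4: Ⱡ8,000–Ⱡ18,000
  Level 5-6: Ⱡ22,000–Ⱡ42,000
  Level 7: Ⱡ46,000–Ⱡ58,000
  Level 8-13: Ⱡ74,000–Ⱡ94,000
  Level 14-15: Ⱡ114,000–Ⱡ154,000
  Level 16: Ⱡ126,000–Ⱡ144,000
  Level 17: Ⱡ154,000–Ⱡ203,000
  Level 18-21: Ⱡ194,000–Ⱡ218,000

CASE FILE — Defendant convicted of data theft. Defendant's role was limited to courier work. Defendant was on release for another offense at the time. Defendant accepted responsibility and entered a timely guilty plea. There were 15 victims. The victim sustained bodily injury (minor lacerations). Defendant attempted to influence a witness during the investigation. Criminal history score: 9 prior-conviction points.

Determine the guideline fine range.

Base offense level for data theft: 5.
§1 applies (level before this adjustment is 5 < 10, so +1): 5 + 1 = 6.
§2 applies: 6 + 2 = 8.
§3 applies: 8 + 3 = 11.
§4 applies: 11 − 3 = 8.
§5 applies: 8 + 3 = 11.
§6 applies: 11 − 3 = 8.
Final offense level: 8.
Level 8 falls in the 8-13 band.
Fine table: Level 8-13 → Ⱡ74,000–Ⱡ94,000.

Ⱡ74,000–Ⱡ94,000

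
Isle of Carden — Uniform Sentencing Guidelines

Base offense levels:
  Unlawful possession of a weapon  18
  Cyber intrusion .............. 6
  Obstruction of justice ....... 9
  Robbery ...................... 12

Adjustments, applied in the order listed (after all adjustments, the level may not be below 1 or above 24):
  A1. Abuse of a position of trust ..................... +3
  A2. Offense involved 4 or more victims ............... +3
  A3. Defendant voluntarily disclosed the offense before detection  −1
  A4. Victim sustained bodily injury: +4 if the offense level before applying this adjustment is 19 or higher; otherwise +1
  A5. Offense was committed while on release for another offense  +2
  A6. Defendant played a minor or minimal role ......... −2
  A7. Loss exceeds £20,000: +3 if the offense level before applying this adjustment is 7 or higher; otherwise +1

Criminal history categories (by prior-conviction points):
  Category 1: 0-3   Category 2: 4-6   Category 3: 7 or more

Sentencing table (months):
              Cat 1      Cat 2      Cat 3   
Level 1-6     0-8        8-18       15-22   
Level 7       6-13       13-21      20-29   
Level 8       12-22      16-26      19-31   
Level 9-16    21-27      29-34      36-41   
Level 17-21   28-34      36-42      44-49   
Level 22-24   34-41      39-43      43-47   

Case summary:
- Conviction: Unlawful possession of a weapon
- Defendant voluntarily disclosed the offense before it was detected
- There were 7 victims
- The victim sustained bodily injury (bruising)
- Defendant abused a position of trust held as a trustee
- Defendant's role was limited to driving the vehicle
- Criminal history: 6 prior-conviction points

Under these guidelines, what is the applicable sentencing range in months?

39-43 months

Base offense level for unlawful possession of a weapon: 18.
A1 applies: 18 + 3 = 21.
A2 applies: 21 + 3 = 24.
A3 applies: 24 − 1 = 23.
A4 applies (level before this adjustment is 23 ≥ 19, so +4): 23 + 4 = 27.
A5 does not apply.
A6 applies: 27 − 2 = 25.
A7 does not apply.
Level 25 exceeds the maximum of 24; capped at 24.
Final offense level: 24.
Criminal history: 6 prior points → Category 2 (4-6).
Level 24 falls in the 22-24 band.
Grid: Level 22-24 × Category 2 = 39-43 months.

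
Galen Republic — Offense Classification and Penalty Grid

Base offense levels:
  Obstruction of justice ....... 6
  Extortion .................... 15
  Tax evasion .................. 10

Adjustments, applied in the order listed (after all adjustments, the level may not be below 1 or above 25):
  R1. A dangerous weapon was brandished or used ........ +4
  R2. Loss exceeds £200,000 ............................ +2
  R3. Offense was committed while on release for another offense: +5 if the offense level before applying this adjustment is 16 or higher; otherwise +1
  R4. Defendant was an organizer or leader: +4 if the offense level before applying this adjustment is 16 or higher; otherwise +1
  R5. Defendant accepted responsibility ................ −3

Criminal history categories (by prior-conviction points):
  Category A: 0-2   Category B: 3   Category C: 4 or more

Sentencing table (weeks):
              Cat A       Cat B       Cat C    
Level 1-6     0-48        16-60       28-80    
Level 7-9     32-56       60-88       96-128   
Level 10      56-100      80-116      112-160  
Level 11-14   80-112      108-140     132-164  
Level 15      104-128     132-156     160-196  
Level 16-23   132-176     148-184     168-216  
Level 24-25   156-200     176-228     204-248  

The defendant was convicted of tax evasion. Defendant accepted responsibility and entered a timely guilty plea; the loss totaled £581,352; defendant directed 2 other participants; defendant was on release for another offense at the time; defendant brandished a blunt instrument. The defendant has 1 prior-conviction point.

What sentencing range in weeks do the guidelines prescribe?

132-176 weeks

Base offense level for tax evasion: 10.
R1 applies: 10 + 4 = 14.
R2 applies: 14 + 2 = 16.
R3 applies (level before this adjustment is 16 ≥ 16, so +5): 16 + 5 = 21.
R4 applies (level before this adjustment is 21 ≥ 16, so +4): 21 + 4 = 25.
R5 applies: 25 − 3 = 22.
Final offense level: 22.
Criminal history: 1 prior point → Category A (0-2).
Level 22 falls in the 16-23 band.
Grid: Level 16-23 × Category A = 132-176 weeks.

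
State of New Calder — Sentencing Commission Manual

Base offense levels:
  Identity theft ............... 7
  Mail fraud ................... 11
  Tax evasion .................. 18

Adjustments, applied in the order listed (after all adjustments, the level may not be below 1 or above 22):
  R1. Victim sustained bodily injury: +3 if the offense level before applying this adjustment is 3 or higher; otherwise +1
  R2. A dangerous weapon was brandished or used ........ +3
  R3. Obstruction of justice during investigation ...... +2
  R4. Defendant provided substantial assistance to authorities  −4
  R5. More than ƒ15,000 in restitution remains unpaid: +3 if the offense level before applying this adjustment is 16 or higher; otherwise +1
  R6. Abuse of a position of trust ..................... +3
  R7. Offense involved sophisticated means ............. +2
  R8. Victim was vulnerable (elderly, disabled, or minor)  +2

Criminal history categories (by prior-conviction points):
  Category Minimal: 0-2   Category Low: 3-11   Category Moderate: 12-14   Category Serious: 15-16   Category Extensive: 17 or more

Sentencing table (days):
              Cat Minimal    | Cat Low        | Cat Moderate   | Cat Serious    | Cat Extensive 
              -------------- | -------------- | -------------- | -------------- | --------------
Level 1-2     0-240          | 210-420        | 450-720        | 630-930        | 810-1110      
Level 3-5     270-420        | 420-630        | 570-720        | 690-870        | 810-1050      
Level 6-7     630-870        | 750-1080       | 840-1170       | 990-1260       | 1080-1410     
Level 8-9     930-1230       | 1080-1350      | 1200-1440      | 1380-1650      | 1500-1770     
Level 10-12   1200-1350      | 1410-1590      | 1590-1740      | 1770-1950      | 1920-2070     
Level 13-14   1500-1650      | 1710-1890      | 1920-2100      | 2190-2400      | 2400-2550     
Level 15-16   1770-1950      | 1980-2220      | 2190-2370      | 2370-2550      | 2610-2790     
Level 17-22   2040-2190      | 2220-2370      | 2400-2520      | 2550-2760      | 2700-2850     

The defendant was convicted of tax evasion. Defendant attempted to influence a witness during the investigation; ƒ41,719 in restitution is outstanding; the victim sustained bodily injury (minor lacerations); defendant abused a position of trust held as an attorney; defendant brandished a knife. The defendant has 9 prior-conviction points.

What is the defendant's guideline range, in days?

Base offense level for tax evasion: 18.
R1 applies (level before this adjustment is 18 ≥ 3, so +3): 18 + 3 = 21.
R2 applies: 21 + 3 = 24.
R3 applies: 24 + 2 = 26.
R5 applies (level before this adjustment is 26 ≥ 16, so +3): 26 + 3 = 29.
R6 applies: 29 + 3 = 32.
R7 does not apply.
Level 32 exceeds the maximum of 22; capped at 22.
Final offense level: 22.
Criminal history: 9 prior points → Category Low (3-11).
Level 22 falls in the 17-22 band.
Grid: Level 17-22 × Category Low = 2220-2370 days.

2220-2370 days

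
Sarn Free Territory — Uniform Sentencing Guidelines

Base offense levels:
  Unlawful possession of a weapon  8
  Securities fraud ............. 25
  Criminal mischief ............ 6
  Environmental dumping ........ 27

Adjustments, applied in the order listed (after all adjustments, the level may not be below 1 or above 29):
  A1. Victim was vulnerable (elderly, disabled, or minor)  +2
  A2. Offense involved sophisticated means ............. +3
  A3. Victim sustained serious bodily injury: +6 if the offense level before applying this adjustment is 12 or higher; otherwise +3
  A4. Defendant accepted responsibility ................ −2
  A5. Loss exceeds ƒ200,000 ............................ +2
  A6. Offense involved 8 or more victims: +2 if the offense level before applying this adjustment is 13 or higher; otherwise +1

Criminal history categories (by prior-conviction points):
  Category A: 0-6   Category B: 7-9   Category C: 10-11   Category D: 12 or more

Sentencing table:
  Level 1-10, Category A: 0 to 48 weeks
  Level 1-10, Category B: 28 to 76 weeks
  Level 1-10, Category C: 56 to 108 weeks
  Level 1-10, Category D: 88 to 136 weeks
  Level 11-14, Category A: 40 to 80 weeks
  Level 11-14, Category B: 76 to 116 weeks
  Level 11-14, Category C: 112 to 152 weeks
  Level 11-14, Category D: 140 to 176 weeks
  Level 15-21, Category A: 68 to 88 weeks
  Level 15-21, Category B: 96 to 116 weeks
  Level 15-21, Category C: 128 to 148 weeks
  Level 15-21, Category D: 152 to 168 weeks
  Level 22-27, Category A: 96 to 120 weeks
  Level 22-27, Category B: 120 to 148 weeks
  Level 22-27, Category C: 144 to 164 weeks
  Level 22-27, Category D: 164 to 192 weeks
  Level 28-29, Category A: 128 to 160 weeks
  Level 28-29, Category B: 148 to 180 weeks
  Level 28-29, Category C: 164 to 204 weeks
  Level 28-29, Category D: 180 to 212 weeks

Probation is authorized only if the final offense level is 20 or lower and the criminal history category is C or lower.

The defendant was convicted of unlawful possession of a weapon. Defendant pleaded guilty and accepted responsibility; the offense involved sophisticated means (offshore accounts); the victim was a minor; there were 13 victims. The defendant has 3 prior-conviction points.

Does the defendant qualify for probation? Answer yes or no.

Base offense level for unlawful possession of a weapon: 8.
A1 applies: 8 + 2 = 10.
A2 applies: 10 + 3 = 13.
A4 applies: 13 − 2 = 11.
A5 does not apply.
A6 applies (level before this adjustment is 11 < 13, so +1): 11 + 1 = 12.
Final offense level: 12.
Criminal history: 3 prior points → Category A (0-6).
Level 12 falls in the 11-14 band.
Grid: Level 11-14 × Category A = 40-80 weeks.
Probation check: level 12 ≤ 20 and category A ≤ C → eligible.

Yes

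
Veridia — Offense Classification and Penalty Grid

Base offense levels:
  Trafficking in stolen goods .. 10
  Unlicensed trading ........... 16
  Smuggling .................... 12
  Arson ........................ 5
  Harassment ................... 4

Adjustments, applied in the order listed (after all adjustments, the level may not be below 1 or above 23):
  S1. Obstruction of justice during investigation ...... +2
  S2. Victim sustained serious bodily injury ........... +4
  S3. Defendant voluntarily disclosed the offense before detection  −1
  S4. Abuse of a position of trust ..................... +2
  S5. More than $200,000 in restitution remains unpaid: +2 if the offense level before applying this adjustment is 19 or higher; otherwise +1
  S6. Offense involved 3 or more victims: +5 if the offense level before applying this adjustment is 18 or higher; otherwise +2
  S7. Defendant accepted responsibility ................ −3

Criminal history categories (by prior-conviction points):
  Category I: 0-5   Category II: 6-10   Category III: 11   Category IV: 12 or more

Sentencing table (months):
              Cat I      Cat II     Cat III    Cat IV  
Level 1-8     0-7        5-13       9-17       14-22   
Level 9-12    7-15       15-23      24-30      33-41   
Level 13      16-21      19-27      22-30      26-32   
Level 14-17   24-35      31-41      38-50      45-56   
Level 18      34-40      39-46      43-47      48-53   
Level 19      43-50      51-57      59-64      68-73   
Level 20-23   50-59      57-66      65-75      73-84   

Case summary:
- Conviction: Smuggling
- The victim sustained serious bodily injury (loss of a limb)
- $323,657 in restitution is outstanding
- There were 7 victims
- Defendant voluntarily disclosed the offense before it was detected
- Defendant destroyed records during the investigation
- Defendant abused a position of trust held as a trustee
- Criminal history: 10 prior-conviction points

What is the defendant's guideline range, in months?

57-66 months

Base offense level for smuggling: 12.
S1 applies: 12 + 2 = 14.
S2 applies: 14 + 4 = 18.
S3 applies: 18 − 1 = 17.
S4 applies: 17 + 2 = 19.
S5 applies (level before this adjustment is 19 ≥ 19, so +2): 19 + 2 = 21.
S6 applies (level before this adjustment is 21 ≥ 18, so +5): 21 + 5 = 26.
Level 26 exceeds the maximum of 23; capped at 23.
Final offense level: 23.
Criminal history: 10 prior points → Category II (6-10).
Level 23 falls in the 20-23 band.
Grid: Level 20-23 × Category II = 57-66 months.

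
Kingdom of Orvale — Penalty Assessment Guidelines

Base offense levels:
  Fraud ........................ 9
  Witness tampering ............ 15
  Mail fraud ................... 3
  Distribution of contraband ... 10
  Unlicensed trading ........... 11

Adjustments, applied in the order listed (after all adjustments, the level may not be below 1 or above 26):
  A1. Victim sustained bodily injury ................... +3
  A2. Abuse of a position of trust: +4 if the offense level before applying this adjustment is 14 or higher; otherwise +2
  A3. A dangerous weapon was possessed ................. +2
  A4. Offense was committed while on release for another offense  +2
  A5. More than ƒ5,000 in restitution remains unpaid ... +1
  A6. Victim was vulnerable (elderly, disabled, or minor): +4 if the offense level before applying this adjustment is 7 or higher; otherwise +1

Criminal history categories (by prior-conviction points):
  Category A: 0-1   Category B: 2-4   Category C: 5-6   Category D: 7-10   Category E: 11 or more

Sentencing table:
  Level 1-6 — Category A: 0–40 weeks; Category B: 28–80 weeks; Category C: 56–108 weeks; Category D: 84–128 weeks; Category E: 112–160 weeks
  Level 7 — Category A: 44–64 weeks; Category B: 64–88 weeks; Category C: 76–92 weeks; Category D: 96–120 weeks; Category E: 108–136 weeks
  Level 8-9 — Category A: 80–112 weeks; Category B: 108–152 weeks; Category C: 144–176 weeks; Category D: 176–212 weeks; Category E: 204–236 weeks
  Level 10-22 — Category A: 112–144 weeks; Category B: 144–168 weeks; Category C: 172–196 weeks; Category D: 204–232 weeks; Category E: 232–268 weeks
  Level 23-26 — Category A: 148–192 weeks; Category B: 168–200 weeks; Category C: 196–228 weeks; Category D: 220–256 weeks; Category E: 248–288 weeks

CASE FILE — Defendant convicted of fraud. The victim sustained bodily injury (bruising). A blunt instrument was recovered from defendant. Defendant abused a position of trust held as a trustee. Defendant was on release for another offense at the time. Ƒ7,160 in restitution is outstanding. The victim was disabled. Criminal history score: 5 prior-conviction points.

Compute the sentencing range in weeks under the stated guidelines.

Base offense level for fraud: 9.
A1 applies: 9 + 3 = 12.
A2 applies (level before this adjustment is 12 < 14, so +2): 12 + 2 = 14.
A3 applies: 14 + 2 = 16.
A4 applies: 16 + 2 = 18.
A5 applies: 18 + 1 = 19.
A6 applies (level before this adjustment is 19 ≥ 7, so +4): 19 + 4 = 23.
Final offense level: 23.
Criminal history: 5 prior points → Category C (5-6).
Level 23 falls in the 23-26 band.
Grid: Level 23-26 × Category C = 196-228 weeks.

196-228 weeks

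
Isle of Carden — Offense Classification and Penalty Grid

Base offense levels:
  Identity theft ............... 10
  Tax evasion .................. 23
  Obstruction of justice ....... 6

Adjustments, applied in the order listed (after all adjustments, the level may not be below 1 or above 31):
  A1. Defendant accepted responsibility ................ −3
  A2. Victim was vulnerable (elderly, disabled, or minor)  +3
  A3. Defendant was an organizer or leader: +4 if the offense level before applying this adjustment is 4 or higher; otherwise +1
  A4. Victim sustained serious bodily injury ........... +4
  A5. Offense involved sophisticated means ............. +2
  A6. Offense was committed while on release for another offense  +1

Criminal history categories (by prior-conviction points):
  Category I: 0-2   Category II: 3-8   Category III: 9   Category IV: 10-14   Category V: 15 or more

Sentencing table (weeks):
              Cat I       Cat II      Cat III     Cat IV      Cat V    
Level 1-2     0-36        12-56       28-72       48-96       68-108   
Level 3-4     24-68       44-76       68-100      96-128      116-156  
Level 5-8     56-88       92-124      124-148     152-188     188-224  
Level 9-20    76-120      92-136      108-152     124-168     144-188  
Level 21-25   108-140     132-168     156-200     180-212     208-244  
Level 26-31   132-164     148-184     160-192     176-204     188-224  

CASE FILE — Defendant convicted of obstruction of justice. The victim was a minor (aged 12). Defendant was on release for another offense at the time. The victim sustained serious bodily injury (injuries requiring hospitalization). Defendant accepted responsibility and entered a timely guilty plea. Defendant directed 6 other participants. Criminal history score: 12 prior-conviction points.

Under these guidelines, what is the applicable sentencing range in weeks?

124-168 weeks

Base offense level for obstruction of justice: 6.
A1 applies: 6 − 3 = 3.
A2 applies: 3 + 3 = 6.
A3 applies (level before this adjustment is 6 ≥ 4, so +4): 6 + 4 = 10.
A4 applies: 10 + 4 = 14.
A5 does not apply.
A6 applies: 14 + 1 = 15.
Final offense level: 15.
Criminal history: 12 prior points → Category IV (10-14).
Level 15 falls in the 9-20 band.
Grid: Level 9-20 × Category IV = 124-168 weeks.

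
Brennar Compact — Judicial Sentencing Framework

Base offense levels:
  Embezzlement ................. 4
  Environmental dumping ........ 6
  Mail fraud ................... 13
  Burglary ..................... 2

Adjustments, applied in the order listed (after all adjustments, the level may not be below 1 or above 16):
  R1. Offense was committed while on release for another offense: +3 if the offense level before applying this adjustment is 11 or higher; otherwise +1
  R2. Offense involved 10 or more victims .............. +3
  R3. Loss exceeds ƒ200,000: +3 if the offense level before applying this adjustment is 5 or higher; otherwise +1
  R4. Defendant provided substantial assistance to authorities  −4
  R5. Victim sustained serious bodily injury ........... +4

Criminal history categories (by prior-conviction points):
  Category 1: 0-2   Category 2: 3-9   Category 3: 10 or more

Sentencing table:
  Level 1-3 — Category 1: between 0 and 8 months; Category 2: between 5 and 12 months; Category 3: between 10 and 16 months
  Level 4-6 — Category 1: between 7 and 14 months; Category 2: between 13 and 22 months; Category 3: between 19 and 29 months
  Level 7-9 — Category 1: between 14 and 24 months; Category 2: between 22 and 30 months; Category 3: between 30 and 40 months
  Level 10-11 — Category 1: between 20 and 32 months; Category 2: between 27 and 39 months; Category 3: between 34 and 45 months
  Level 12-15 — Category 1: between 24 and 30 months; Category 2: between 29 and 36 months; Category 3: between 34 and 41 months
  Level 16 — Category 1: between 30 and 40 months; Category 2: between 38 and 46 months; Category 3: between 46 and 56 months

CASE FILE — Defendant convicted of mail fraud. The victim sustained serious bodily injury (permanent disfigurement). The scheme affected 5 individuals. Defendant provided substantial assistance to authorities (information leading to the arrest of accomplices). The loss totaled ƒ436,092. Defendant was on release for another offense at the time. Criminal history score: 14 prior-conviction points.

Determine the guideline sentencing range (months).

46-56 months

Base offense level for mail fraud: 13.
R1 applies (level before this adjustment is 13 ≥ 11, so +3): 13 + 3 = 16.
R3 applies (level before this adjustment is 16 ≥ 5, so +3): 16 + 3 = 19.
R4 applies: 19 − 4 = 15.
R5 applies: 15 + 4 = 19.
Level 19 exceeds the maximum of 16; capped at 16.
Final offense level: 16.
Criminal history: 14 prior points → Category 3 (10+).
Level 16 falls in the 16 band.
Grid: Level 16 × Category 3 = 46-56 months.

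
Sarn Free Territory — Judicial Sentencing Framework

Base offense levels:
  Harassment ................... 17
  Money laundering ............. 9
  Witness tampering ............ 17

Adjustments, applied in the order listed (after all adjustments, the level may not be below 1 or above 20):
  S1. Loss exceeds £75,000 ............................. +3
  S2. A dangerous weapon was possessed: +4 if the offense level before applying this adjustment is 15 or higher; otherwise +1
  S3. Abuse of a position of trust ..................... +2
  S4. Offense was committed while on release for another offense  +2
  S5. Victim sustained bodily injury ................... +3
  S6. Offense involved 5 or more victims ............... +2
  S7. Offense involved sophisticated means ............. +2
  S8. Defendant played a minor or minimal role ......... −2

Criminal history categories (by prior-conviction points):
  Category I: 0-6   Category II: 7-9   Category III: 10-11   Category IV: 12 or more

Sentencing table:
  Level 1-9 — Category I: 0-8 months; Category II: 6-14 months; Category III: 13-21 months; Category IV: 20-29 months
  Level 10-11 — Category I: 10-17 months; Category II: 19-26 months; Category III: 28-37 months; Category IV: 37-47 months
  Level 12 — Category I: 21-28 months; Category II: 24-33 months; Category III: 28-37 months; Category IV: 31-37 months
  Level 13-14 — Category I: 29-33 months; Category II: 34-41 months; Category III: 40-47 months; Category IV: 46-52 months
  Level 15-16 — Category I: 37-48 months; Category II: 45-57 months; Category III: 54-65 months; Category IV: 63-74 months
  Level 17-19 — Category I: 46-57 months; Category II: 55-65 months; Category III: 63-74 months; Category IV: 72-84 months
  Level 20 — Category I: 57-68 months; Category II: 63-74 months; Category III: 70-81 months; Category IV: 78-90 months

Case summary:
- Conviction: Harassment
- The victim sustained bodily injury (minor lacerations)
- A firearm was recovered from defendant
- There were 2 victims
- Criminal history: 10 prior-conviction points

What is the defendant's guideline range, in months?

Base offense level for harassment: 17.
S1 does not apply.
S2 applies (level before this adjustment is 17 ≥ 15, so +4): 17 + 4 = 21.
S3 does not apply.
S4 does not apply.
S5 applies: 21 + 3 = 24.
S7 does not apply.
Level 24 exceeds the maximum of 20; capped at 20.
Final offense level: 20.
Criminal history: 10 prior points → Category III (10-11).
Level 20 falls in the 20 band.
Grid: Level 20 × Category III = 70-81 months.

70-81 months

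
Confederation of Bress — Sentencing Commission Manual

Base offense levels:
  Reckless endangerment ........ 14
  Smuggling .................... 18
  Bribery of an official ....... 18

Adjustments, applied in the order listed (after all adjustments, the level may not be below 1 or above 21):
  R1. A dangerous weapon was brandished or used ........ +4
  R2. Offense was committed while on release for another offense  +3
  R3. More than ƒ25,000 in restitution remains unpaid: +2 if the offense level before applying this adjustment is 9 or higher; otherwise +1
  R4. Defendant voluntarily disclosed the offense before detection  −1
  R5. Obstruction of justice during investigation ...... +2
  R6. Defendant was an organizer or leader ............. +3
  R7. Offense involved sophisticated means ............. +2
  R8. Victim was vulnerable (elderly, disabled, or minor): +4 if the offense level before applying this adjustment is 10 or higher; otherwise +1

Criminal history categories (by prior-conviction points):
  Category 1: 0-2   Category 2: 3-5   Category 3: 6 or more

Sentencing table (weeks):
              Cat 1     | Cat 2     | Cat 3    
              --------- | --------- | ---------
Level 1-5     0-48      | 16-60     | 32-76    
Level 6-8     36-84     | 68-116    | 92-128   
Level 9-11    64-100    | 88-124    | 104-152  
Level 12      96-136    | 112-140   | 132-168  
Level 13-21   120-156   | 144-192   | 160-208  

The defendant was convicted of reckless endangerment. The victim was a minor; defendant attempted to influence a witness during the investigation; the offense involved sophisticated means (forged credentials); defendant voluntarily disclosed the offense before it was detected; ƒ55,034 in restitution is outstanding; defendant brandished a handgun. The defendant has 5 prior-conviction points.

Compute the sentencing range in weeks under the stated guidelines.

Base offense level for reckless endangerment: 14.
R1 applies: 14 + 4 = 18.
R2 does not apply.
R3 applies (level before this adjustment is 18 ≥ 9, so +2): 18 + 2 = 20.
R4 applies: 20 − 1 = 19.
R5 applies: 19 + 2 = 21.
R7 applies: 21 + 2 = 23.
R8 applies (level before this adjustment is 23 ≥ 10, so +4): 23 + 4 = 27.
Level 27 exceeds the maximum of 21; capped at 21.
Final offense level: 21.
Criminal history: 5 prior points → Category 2 (3-5).
Level 21 falls in the 13-21 band.
Grid: Level 13-21 × Category 2 = 144-192 weeks.

144-192 weeks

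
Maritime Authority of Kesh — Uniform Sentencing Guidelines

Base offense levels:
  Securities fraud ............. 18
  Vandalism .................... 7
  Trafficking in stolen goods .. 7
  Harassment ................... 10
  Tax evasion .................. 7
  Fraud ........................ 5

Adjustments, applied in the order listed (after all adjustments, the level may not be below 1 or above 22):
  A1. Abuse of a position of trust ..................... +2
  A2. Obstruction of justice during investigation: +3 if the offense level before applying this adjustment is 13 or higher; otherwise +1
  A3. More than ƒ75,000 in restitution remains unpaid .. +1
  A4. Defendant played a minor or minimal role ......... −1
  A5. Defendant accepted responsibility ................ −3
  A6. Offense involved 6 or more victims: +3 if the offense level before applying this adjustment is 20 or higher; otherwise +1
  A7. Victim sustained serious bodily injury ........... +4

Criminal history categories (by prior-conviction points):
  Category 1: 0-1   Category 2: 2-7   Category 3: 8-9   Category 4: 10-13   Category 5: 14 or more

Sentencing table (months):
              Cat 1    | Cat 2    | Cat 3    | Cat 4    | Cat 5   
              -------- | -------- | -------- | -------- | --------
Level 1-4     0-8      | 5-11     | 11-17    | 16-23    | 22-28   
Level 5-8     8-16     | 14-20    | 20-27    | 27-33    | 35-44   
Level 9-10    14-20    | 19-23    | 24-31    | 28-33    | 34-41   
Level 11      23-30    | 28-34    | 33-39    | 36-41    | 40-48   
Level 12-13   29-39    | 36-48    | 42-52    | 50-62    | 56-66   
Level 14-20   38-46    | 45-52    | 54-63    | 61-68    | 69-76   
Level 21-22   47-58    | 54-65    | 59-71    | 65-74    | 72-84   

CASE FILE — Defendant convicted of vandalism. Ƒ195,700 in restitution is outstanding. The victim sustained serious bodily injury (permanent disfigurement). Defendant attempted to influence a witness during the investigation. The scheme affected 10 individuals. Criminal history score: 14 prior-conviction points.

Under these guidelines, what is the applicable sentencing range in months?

69-76 months

Base offense level for vandalism: 7.
A1 does not apply.
A2 applies (level before this adjustment is 7 < 13, so +1): 7 + 1 = 8.
A3 applies: 8 + 1 = 9.
A4 does not apply.
A6 applies (level before this adjustment is 9 < 20, so +1): 9 + 1 = 10.
A7 applies: 10 + 4 = 14.
Final offense level: 14.
Criminal history: 14 prior points → Category 5 (14+).
Level 14 falls in the 14-20 band.
Grid: Level 14-20 × Category 5 = 69-76 months.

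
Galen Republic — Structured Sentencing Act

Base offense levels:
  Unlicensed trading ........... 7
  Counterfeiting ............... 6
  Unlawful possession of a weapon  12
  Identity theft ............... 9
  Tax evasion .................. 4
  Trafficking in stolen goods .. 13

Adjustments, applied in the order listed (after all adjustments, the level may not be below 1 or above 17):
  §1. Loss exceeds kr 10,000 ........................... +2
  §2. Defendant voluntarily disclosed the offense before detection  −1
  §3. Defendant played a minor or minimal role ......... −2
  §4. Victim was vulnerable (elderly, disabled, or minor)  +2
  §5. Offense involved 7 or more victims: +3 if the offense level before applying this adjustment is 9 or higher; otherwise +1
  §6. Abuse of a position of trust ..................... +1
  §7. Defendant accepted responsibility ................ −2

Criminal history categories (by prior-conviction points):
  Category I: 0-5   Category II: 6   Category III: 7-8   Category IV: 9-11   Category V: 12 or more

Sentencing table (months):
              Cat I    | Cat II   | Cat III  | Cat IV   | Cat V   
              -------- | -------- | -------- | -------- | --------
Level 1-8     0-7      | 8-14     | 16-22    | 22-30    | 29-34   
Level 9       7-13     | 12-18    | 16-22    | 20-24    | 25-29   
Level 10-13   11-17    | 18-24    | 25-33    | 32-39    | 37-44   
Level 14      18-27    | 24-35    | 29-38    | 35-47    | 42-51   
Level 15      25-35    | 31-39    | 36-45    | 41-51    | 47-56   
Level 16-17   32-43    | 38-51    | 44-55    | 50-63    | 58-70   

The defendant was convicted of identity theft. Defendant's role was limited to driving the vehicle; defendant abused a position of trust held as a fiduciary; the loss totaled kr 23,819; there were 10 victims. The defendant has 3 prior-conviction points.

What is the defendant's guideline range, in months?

11-17 months

Base offense level for identity theft: 9.
§1 applies: 9 + 2 = 11.
§2 does not apply.
§3 applies: 11 − 2 = 9.
§5 applies (level before this adjustment is 9 ≥ 9, so +3): 9 + 3 = 12.
§6 applies: 12 + 1 = 13.
Final offense level: 13.
Criminal history: 3 prior points → Category I (0-5).
Level 13 falls in the 10-13 band.
Grid: Level 10-13 × Category I = 11-17 months.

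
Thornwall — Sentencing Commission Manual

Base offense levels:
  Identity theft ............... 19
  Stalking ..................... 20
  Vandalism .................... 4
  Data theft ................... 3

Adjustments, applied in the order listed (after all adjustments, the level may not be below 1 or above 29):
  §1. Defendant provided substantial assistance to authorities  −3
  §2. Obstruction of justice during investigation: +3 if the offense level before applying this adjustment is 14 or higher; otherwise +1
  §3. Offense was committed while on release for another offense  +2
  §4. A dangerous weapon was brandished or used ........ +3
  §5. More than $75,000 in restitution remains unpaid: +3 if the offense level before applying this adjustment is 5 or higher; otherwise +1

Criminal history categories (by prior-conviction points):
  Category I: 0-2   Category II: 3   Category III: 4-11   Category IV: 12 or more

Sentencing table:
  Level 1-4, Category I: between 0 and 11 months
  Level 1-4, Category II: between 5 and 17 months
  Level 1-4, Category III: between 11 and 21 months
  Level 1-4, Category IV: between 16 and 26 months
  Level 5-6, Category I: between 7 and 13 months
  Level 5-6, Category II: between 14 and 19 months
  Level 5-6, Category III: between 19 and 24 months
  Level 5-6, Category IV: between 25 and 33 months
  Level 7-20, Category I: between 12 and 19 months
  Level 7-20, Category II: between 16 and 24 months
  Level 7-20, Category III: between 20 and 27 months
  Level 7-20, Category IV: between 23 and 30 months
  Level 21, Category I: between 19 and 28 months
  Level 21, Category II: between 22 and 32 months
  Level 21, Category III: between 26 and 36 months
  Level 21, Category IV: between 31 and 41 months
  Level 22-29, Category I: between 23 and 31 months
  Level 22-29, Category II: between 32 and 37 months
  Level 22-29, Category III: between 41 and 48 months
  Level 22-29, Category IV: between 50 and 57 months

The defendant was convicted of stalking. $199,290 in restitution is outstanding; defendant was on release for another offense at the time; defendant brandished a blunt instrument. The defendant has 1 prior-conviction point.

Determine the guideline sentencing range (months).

Base offense level for stalking: 20.
§3 applies: 20 + 2 = 22.
§4 applies: 22 + 3 = 25.
§5 applies (level before this adjustment is 25 ≥ 5, so +3): 25 + 3 = 28.
Final offense level: 28.
Criminal history: 1 prior point → Category I (0-2).
Level 28 falls in the 22-29 band.
Grid: Level 22-29 × Category I = 23-31 months.

23-31 months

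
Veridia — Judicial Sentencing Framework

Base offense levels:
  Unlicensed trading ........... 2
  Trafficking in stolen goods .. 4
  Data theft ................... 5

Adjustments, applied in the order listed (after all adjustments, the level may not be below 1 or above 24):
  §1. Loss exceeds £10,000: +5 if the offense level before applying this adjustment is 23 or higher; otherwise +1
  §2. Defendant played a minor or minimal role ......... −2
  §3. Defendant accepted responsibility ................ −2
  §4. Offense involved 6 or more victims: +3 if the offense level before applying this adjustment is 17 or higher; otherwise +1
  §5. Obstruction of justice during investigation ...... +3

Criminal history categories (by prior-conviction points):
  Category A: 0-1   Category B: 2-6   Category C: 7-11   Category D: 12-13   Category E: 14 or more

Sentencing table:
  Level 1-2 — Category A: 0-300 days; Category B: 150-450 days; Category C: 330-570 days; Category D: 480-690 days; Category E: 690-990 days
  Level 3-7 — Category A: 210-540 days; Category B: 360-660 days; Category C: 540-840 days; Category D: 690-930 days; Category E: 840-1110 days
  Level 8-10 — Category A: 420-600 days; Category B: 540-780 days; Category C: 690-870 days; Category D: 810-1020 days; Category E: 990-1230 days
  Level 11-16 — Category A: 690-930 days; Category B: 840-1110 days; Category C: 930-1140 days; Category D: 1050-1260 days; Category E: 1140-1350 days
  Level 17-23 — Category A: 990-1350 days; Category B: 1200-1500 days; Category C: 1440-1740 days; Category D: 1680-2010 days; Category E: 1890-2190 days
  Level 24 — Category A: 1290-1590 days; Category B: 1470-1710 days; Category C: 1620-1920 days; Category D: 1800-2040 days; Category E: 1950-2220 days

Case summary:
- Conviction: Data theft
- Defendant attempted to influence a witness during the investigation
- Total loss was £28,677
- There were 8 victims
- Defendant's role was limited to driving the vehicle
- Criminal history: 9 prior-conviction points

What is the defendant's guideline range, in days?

Base offense level for data theft: 5.
§1 applies (level before this adjustment is 5 < 23, so +1): 5 + 1 = 6.
§2 applies: 6 − 2 = 4.
§4 applies (level before this adjustment is 4 < 17, so +1): 4 + 1 = 5.
§5 applies: 5 + 3 = 8.
Final offense level: 8.
Criminal history: 9 prior points → Category C (7-11).
Level 8 falls in the 8-10 band.
Grid: Level 8-10 × Category C = 690-870 days.

690-870 days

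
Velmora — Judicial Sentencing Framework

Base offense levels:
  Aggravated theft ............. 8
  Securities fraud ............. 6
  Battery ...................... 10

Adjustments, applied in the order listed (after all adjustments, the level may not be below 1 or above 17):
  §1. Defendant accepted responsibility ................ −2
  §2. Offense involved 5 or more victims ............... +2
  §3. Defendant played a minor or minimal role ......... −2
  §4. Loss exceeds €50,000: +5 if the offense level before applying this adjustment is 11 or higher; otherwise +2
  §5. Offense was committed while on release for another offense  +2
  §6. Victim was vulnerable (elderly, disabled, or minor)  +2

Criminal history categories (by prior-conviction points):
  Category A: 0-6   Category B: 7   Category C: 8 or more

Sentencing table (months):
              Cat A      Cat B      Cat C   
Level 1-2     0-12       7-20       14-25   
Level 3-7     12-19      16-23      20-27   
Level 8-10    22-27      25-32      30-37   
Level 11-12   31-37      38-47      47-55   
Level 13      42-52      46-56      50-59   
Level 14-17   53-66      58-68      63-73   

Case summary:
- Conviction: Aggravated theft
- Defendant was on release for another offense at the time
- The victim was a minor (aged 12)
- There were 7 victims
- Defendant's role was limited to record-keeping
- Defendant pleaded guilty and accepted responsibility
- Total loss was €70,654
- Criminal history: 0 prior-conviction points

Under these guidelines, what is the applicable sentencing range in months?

31-37 months

Base offense level for aggravated theft: 8.
§1 applies: 8 − 2 = 6.
§2 applies: 6 + 2 = 8.
§3 applies: 8 − 2 = 6.
§4 applies (level before this adjustment is 6 < 11, so +2): 6 + 2 = 8.
§5 applies: 8 + 2 = 10.
§6 applies: 10 + 2 = 12.
Final offense level: 12.
Criminal history: 0 prior points → Category A (0-6).
Level 12 falls in the 11-12 band.
Grid: Level 11-12 × Category A = 31-37 months.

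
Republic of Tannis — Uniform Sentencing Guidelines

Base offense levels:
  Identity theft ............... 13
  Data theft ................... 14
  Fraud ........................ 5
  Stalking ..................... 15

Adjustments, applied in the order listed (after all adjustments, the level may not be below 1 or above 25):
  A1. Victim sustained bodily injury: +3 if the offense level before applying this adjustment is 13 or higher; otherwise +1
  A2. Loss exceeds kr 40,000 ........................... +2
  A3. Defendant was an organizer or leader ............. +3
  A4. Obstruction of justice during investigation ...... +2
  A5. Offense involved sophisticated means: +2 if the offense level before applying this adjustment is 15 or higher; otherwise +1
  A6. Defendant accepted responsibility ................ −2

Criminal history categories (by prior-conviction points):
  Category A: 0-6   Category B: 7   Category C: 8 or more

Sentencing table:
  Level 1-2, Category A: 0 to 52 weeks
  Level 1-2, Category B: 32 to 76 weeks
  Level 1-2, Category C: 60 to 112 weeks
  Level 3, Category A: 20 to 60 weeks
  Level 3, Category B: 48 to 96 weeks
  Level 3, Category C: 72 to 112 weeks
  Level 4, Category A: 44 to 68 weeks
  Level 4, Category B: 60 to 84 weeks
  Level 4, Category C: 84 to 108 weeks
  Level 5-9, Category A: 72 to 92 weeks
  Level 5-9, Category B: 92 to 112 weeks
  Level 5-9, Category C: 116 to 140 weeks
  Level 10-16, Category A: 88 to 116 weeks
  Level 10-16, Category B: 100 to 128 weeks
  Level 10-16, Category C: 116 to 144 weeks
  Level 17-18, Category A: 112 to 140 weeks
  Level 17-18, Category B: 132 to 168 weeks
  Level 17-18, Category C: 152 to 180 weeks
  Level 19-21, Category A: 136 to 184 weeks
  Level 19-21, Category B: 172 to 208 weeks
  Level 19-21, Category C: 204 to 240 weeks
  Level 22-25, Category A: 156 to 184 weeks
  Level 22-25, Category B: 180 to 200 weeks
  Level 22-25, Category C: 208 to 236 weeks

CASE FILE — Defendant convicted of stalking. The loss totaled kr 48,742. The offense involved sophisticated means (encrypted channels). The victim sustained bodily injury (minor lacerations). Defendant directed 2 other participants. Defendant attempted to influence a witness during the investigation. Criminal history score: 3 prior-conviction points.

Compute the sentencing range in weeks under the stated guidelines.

Base offense level for stalking: 15.
A1 applies (level before this adjustment is 15 ≥ 13, so +3): 15 + 3 = 18.
A2 applies: 18 + 2 = 20.
A3 applies: 20 + 3 = 23.
A4 applies: 23 + 2 = 25.
A5 applies (level before this adjustment is 25 ≥ 15, so +2): 25 + 2 = 27.
A6 does not apply.
Level 27 exceeds the maximum of 25; capped at 25.
Final offense level: 25.
Criminal history: 3 prior points → Category A (0-6).
Level 25 falls in the 22-25 band.
Grid: Level 22-25 × Category A = 156-184 weeks.

156-184 weeks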